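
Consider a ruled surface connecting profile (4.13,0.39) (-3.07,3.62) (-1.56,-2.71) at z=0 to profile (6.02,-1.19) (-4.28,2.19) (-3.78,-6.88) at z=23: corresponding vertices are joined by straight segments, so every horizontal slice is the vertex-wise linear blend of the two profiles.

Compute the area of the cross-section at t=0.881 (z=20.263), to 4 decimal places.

Area at t=0.881: 42.3759

Cross-section at t=0.881: each vertex is (1-t)·p0[i] + t·p1[i].
  v1: (1-0.881)·(4.13,0.39) + 0.881·(6.02,-1.19) = (5.7951,-1.0020)
  v2: (1-0.881)·(-3.07,3.62) + 0.881·(-4.28,2.19) = (-4.1360,2.3602)
  v3: (1-0.881)·(-1.56,-2.71) + 0.881·(-3.78,-6.88) = (-3.5158,-6.3838)
Shoelace sum Σ(x_i·y_{i+1} − x_{i+1}·y_i):
  i=1: 5.7951·2.3602 − -4.1360·-1.0020 = +9.5332 (running +9.5332)
  i=2: -4.1360·-6.3838 − -3.5158·2.3602 = +34.7013 (running +44.2345)
  i=3: -3.5158·-1.0020 − 5.7951·-6.3838 = +40.5173 (running +84.7518)
Area = |Σ|/2 = |84.7518|/2 = 42.3759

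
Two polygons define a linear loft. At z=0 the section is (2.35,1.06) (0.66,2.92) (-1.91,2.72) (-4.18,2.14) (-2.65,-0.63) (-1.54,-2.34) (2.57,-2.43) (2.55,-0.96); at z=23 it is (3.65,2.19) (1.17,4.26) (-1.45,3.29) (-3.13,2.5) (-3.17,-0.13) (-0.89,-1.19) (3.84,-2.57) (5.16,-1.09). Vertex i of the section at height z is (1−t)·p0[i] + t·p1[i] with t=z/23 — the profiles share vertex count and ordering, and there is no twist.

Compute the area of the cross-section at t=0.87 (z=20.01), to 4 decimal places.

Area at t=0.87: 35.0260

Cross-section at t=0.87: each vertex is (1-t)·p0[i] + t·p1[i].
  v1: (1-0.87)·(2.35,1.06) + 0.87·(3.65,2.19) = (3.4810,2.0431)
  v2: (1-0.87)·(0.66,2.92) + 0.87·(1.17,4.26) = (1.1037,4.0858)
  v3: (1-0.87)·(-1.91,2.72) + 0.87·(-1.45,3.29) = (-1.5098,3.2159)
  v4: (1-0.87)·(-4.18,2.14) + 0.87·(-3.13,2.5) = (-3.2665,2.4532)
  v5: (1-0.87)·(-2.65,-0.63) + 0.87·(-3.17,-0.13) = (-3.1024,-0.1950)
  v6: (1-0.87)·(-1.54,-2.34) + 0.87·(-0.89,-1.19) = (-0.9745,-1.3395)
  v7: (1-0.87)·(2.57,-2.43) + 0.87·(3.84,-2.57) = (3.6749,-2.5518)
  v8: (1-0.87)·(2.55,-0.96) + 0.87·(5.16,-1.09) = (4.8207,-1.0731)
Shoelace sum Σ(x_i·y_{i+1} − x_{i+1}·y_i):
  i=1: 3.4810·4.0858 − 1.1037·2.0431 = +11.9677 (running +11.9677)
  i=2: 1.1037·3.2159 − -1.5098·4.0858 = +9.7181 (running +21.6858)
  i=3: -1.5098·2.4532 − -3.2665·3.2159 = +6.8009 (running +28.4867)
  i=4: -3.2665·-0.1950 − -3.1024·2.4532 = +8.2478 (running +36.7345)
  i=5: -3.1024·-1.3395 − -0.9745·-0.1950 = +3.9656 (running +40.7001)
  i=6: -0.9745·-2.5518 − 3.6749·-1.3395 = +7.4093 (running +48.1094)
  i=7: 3.6749·-1.0731 − 4.8207·-2.5518 = +8.3579 (running +56.4673)
  i=8: 4.8207·2.0431 − 3.4810·-1.0731 = +13.5846 (running +70.0520)
Area = |Σ|/2 = |70.0520|/2 = 35.0260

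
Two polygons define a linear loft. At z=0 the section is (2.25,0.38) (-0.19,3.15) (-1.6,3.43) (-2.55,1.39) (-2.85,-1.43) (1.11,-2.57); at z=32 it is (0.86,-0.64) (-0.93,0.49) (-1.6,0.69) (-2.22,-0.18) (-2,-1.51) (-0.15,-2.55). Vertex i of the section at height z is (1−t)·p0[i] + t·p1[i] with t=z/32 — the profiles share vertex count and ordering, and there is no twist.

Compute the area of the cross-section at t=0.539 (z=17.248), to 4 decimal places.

Cross-section at t=0.539: each vertex is (1-t)·p0[i] + t·p1[i].
  v1: (1-0.539)·(2.25,0.38) + 0.539·(0.86,-0.64) = (1.5008,-0.1698)
  v2: (1-0.539)·(-0.19,3.15) + 0.539·(-0.93,0.49) = (-0.5889,1.7163)
  v3: (1-0.539)·(-1.6,3.43) + 0.539·(-1.6,0.69) = (-1.6000,1.9531)
  v4: (1-0.539)·(-2.55,1.39) + 0.539·(-2.22,-0.18) = (-2.3721,0.5438)
  v5: (1-0.539)·(-2.85,-1.43) + 0.539·(-2,-1.51) = (-2.3918,-1.4731)
  v6: (1-0.539)·(1.11,-2.57) + 0.539·(-0.15,-2.55) = (0.4309,-2.5592)
Shoelace sum Σ(x_i·y_{i+1} − x_{i+1}·y_i):
  i=1: 1.5008·1.7163 − -0.5889·-0.1698 = +2.4758 (running +2.4758)
  i=2: -0.5889·1.9531 − -1.6000·1.7163 = +1.5959 (running +4.0717)
  i=3: -1.6000·0.5438 − -2.3721·1.9531 = +3.7631 (running +7.8347)
  i=4: -2.3721·-1.4731 − -2.3918·0.5438 = +4.7950 (running +12.6298)
  i=5: -2.3918·-2.5592 − 0.4309·-1.4731 = +6.7560 (running +19.3858)
  i=6: 0.4309·-0.1698 − 1.5008·-2.5592 = +3.7677 (running +23.1535)
Area = |Σ|/2 = |23.1535|/2 = 11.5767

Area at t=0.539: 11.5767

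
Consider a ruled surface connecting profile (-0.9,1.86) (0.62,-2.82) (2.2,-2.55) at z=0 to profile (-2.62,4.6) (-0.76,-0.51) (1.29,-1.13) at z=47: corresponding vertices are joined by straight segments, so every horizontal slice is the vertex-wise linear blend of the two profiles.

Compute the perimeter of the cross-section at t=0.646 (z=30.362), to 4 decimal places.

Perimeter at t=0.646: 13.5517

Cross-section at t=0.646: each vertex is (1-t)·p0[i] + t·p1[i].
  v1: (1-0.646)·(-0.9,1.86) + 0.646·(-2.62,4.6) = (-2.0111,3.6300)
  v2: (1-0.646)·(0.62,-2.82) + 0.646·(-0.76,-0.51) = (-0.2715,-1.3277)
  v3: (1-0.646)·(2.2,-2.55) + 0.646·(1.29,-1.13) = (1.6121,-1.6327)
Perimeter = Σ |v_{i+1} − v_i|:
  edge 1→2: √(1.7396² + -4.9578²) = 5.2541 (running 5.2541)
  edge 2→3: √(1.8836² + -0.3049²) = 1.9081 (running 7.1623)
  edge 3→1: √(-3.6233² + 5.2627²) = 6.3894 (running 13.5517)
Perimeter = 13.5517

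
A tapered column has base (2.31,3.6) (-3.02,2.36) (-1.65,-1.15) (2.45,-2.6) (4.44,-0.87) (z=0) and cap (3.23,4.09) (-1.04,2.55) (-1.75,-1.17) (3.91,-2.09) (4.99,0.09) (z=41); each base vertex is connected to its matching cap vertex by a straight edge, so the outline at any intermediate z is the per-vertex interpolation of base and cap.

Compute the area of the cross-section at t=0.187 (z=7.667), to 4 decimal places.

Cross-section at t=0.187: each vertex is (1-t)·p0[i] + t·p1[i].
  v1: (1-0.187)·(2.31,3.6) + 0.187·(3.23,4.09) = (2.4820,3.6916)
  v2: (1-0.187)·(-3.02,2.36) + 0.187·(-1.04,2.55) = (-2.6497,2.3955)
  v3: (1-0.187)·(-1.65,-1.15) + 0.187·(-1.75,-1.17) = (-1.6687,-1.1537)
  v4: (1-0.187)·(2.45,-2.6) + 0.187·(3.91,-2.09) = (2.7230,-2.5046)
  v5: (1-0.187)·(4.44,-0.87) + 0.187·(4.99,0.09) = (4.5429,-0.6905)
Shoelace sum Σ(x_i·y_{i+1} − x_{i+1}·y_i):
  i=1: 2.4820·2.3955 − -2.6497·3.6916 = +15.7277 (running +15.7277)
  i=2: -2.6497·-1.1537 − -1.6687·2.3955 = +7.0545 (running +22.7822)
  i=3: -1.6687·-2.5046 − 2.7230·-1.1537 = +7.3211 (running +30.1033)
  i=4: 2.7230·-0.6905 − 4.5429·-2.5046 = +9.4980 (running +39.6013)
  i=5: 4.5429·3.6916 − 2.4820·-0.6905 = +18.4843 (running +58.0856)
Area = |Σ|/2 = |58.0856|/2 = 29.0428

Area at t=0.187: 29.0428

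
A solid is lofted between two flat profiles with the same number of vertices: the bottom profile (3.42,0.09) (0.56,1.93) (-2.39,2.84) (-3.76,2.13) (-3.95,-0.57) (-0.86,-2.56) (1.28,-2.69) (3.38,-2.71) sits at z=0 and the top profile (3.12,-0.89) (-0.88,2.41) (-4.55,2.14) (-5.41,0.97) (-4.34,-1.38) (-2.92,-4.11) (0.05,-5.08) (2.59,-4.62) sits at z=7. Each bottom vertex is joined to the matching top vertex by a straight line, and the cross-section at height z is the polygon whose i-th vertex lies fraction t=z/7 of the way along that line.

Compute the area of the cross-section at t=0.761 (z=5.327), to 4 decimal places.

Area at t=0.761: 40.2910

Cross-section at t=0.761: each vertex is (1-t)·p0[i] + t·p1[i].
  v1: (1-0.761)·(3.42,0.09) + 0.761·(3.12,-0.89) = (3.1917,-0.6558)
  v2: (1-0.761)·(0.56,1.93) + 0.761·(-0.88,2.41) = (-0.5358,2.2953)
  v3: (1-0.761)·(-2.39,2.84) + 0.761·(-4.55,2.14) = (-4.0338,2.3073)
  v4: (1-0.761)·(-3.76,2.13) + 0.761·(-5.41,0.97) = (-5.0157,1.2472)
  v5: (1-0.761)·(-3.95,-0.57) + 0.761·(-4.34,-1.38) = (-4.2468,-1.1864)
  v6: (1-0.761)·(-0.86,-2.56) + 0.761·(-2.92,-4.11) = (-2.4277,-3.7396)
  v7: (1-0.761)·(1.28,-2.69) + 0.761·(0.05,-5.08) = (0.3440,-4.5088)
  v8: (1-0.761)·(3.38,-2.71) + 0.761·(2.59,-4.62) = (2.7788,-4.1635)
Shoelace sum Σ(x_i·y_{i+1} − x_{i+1}·y_i):
  i=1: 3.1917·2.2953 − -0.5358·-0.6558 = +6.9745 (running +6.9745)
  i=2: -0.5358·2.3073 − -4.0338·2.2953 = +8.0223 (running +14.9967)
  i=3: -4.0338·1.2472 − -5.0157·2.3073 = +6.5415 (running +21.5383)
  i=4: -5.0157·-1.1864 − -4.2468·1.2472 = +11.2474 (running +32.7856)
  i=5: -4.2468·-3.7396 − -2.4277·-1.1864 = +13.0009 (running +45.7865)
  i=6: -2.4277·-4.5088 − 0.3440·-3.7396 = +12.2321 (running +58.0186)
  i=7: 0.3440·-4.1635 − 2.7788·-4.5088 = +11.0969 (running +69.1156)
  i=8: 2.7788·-0.6558 − 3.1917·-4.1635 = +11.4664 (running +80.5820)
Area = |Σ|/2 = |80.5820|/2 = 40.2910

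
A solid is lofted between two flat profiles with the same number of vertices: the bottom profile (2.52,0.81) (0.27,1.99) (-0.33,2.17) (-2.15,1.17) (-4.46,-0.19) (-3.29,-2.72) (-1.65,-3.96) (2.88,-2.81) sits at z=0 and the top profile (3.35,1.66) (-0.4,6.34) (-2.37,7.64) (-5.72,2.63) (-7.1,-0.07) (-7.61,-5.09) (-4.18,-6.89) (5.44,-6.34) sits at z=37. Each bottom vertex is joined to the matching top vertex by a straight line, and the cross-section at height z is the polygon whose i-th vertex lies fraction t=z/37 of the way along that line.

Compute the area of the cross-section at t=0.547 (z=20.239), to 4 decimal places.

Cross-section at t=0.547: each vertex is (1-t)·p0[i] + t·p1[i].
  v1: (1-0.547)·(2.52,0.81) + 0.547·(3.35,1.66) = (2.9740,1.2750)
  v2: (1-0.547)·(0.27,1.99) + 0.547·(-0.4,6.34) = (-0.0965,4.3695)
  v3: (1-0.547)·(-0.33,2.17) + 0.547·(-2.37,7.64) = (-1.4459,5.1621)
  v4: (1-0.547)·(-2.15,1.17) + 0.547·(-5.72,2.63) = (-4.1028,1.9686)
  v5: (1-0.547)·(-4.46,-0.19) + 0.547·(-7.1,-0.07) = (-5.9041,-0.1244)
  v6: (1-0.547)·(-3.29,-2.72) + 0.547·(-7.61,-5.09) = (-5.6530,-4.0164)
  v7: (1-0.547)·(-1.65,-3.96) + 0.547·(-4.18,-6.89) = (-3.0339,-5.5627)
  v8: (1-0.547)·(2.88,-2.81) + 0.547·(5.44,-6.34) = (4.2803,-4.7409)
Shoelace sum Σ(x_i·y_{i+1} − x_{i+1}·y_i):
  i=1: 2.9740·4.3695 − -0.0965·1.2750 = +13.1178 (running +13.1178)
  i=2: -0.0965·5.1621 − -1.4459·4.3695 = +5.8196 (running +18.9374)
  i=3: -1.4459·1.9686 − -4.1028·5.1621 = +18.3326 (running +37.2700)
  i=4: -4.1028·-0.1244 − -5.9041·1.9686 = +12.1331 (running +49.4031)
  i=5: -5.9041·-4.0164 − -5.6530·-0.1244 = +23.0101 (running +72.4132)
  i=6: -5.6530·-5.5627 − -3.0339·-4.0164 = +19.2609 (running +91.6740)
  i=7: -3.0339·-4.7409 − 4.2803·-5.5627 = +38.1937 (running +129.8677)
  i=8: 4.2803·1.2750 − 2.9740·-4.7409 = +19.5567 (running +149.4244)
Area = |Σ|/2 = |149.4244|/2 = 74.7122

Area at t=0.547: 74.7122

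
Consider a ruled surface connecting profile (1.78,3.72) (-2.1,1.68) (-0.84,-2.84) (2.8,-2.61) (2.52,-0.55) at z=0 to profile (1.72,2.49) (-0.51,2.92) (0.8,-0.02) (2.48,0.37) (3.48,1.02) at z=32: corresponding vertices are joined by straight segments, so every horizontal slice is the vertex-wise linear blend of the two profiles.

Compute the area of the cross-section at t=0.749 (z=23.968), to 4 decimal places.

Area at t=0.749: 9.6209

Cross-section at t=0.749: each vertex is (1-t)·p0[i] + t·p1[i].
  v1: (1-0.749)·(1.78,3.72) + 0.749·(1.72,2.49) = (1.7351,2.7987)
  v2: (1-0.749)·(-2.1,1.68) + 0.749·(-0.51,2.92) = (-0.9091,2.6088)
  v3: (1-0.749)·(-0.84,-2.84) + 0.749·(0.8,-0.02) = (0.3884,-0.7278)
  v4: (1-0.749)·(2.8,-2.61) + 0.749·(2.48,0.37) = (2.5603,-0.3780)
  v5: (1-0.749)·(2.52,-0.55) + 0.749·(3.48,1.02) = (3.2390,0.6259)
Shoelace sum Σ(x_i·y_{i+1} − x_{i+1}·y_i):
  i=1: 1.7351·2.6088 − -0.9091·2.7987 = +7.0707 (running +7.0707)
  i=2: -0.9091·-0.7278 − 0.3884·2.6088 = -0.3515 (running +6.7192)
  i=3: 0.3884·-0.3780 − 2.5603·-0.7278 = +1.7167 (running +8.4358)
  i=4: 2.5603·0.6259 − 3.2390·-0.3780 = +2.8269 (running +11.2627)
  i=5: 3.2390·2.7987 − 1.7351·0.6259 = +7.9792 (running +19.2419)
Area = |Σ|/2 = |19.2419|/2 = 9.6209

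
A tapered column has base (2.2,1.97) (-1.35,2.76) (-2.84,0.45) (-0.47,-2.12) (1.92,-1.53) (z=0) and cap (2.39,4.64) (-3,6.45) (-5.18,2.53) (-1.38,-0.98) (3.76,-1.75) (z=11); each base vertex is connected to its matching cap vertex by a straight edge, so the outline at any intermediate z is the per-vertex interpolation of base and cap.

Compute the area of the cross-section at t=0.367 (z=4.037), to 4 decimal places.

Cross-section at t=0.367: each vertex is (1-t)·p0[i] + t·p1[i].
  v1: (1-0.367)·(2.2,1.97) + 0.367·(2.39,4.64) = (2.2697,2.9499)
  v2: (1-0.367)·(-1.35,2.76) + 0.367·(-3,6.45) = (-1.9556,4.1142)
  v3: (1-0.367)·(-2.84,0.45) + 0.367·(-5.18,2.53) = (-3.6988,1.2134)
  v4: (1-0.367)·(-0.47,-2.12) + 0.367·(-1.38,-0.98) = (-0.8040,-1.7016)
  v5: (1-0.367)·(1.92,-1.53) + 0.367·(3.76,-1.75) = (2.5953,-1.6107)
Shoelace sum Σ(x_i·y_{i+1} − x_{i+1}·y_i):
  i=1: 2.2697·4.1142 − -1.9556·2.9499 = +15.1068 (running +15.1068)
  i=2: -1.9556·1.2134 − -3.6988·4.1142 = +12.8448 (running +27.9517)
  i=3: -3.6988·-1.7016 − -0.8040·1.2134 = +7.2694 (running +35.2211)
  i=4: -0.8040·-1.6107 − 2.5953·-1.7016 = +5.7112 (running +40.9323)
  i=5: 2.5953·2.9499 − 2.2697·-1.6107 = +11.3117 (running +52.2440)
Area = |Σ|/2 = |52.2440|/2 = 26.1220

Area at t=0.367: 26.1220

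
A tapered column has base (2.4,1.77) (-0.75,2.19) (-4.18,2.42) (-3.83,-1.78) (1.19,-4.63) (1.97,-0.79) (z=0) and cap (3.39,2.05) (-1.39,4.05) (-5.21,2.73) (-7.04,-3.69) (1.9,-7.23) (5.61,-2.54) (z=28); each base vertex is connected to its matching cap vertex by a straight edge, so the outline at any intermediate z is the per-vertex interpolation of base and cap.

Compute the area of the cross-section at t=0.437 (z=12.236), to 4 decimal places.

Cross-section at t=0.437: each vertex is (1-t)·p0[i] + t·p1[i].
  v1: (1-0.437)·(2.4,1.77) + 0.437·(3.39,2.05) = (2.8326,1.8924)
  v2: (1-0.437)·(-0.75,2.19) + 0.437·(-1.39,4.05) = (-1.0297,3.0028)
  v3: (1-0.437)·(-4.18,2.42) + 0.437·(-5.21,2.73) = (-4.6301,2.5555)
  v4: (1-0.437)·(-3.83,-1.78) + 0.437·(-7.04,-3.69) = (-5.2328,-2.6147)
  v5: (1-0.437)·(1.19,-4.63) + 0.437·(1.9,-7.23) = (1.5003,-5.7662)
  v6: (1-0.437)·(1.97,-0.79) + 0.437·(5.61,-2.54) = (3.5607,-1.5547)
Shoelace sum Σ(x_i·y_{i+1} − x_{i+1}·y_i):
  i=1: 2.8326·3.0028 − -1.0297·1.8924 = +10.4544 (running +10.4544)
  i=2: -1.0297·2.5555 − -4.6301·3.0028 = +11.2721 (running +21.7265)
  i=3: -4.6301·-2.6147 − -5.2328·2.5555 = +25.4784 (running +47.2049)
  i=4: -5.2328·-5.7662 − 1.5003·-2.6147 = +34.0959 (running +81.3008)
  i=5: 1.5003·-1.5547 − 3.5607·-5.7662 = +18.1990 (running +99.4998)
  i=6: 3.5607·1.8924 − 2.8326·-1.5547 = +11.1421 (running +110.6419)
Area = |Σ|/2 = |110.6419|/2 = 55.3210

Area at t=0.437: 55.3210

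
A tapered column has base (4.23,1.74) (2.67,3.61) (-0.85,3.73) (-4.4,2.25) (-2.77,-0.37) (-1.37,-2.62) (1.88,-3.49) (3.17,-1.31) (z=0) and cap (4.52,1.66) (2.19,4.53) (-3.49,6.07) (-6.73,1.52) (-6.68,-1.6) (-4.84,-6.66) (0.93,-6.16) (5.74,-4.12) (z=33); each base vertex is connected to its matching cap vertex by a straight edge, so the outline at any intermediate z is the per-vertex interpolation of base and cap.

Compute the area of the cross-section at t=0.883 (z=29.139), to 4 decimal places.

Area at t=0.883: 106.6264

Cross-section at t=0.883: each vertex is (1-t)·p0[i] + t·p1[i].
  v1: (1-0.883)·(4.23,1.74) + 0.883·(4.52,1.66) = (4.4861,1.6694)
  v2: (1-0.883)·(2.67,3.61) + 0.883·(2.19,4.53) = (2.2462,4.4224)
  v3: (1-0.883)·(-0.85,3.73) + 0.883·(-3.49,6.07) = (-3.1811,5.7962)
  v4: (1-0.883)·(-4.4,2.25) + 0.883·(-6.73,1.52) = (-6.4574,1.6054)
  v5: (1-0.883)·(-2.77,-0.37) + 0.883·(-6.68,-1.6) = (-6.2225,-1.4561)
  v6: (1-0.883)·(-1.37,-2.62) + 0.883·(-4.84,-6.66) = (-4.4340,-6.1873)
  v7: (1-0.883)·(1.88,-3.49) + 0.883·(0.93,-6.16) = (1.0412,-5.8476)
  v8: (1-0.883)·(3.17,-1.31) + 0.883·(5.74,-4.12) = (5.4393,-3.7912)
Shoelace sum Σ(x_i·y_{i+1} − x_{i+1}·y_i):
  i=1: 4.4861·4.4224 − 2.2462·1.6694 = +16.0894 (running +16.0894)
  i=2: 2.2462·5.7962 − -3.1811·4.4224 = +27.0873 (running +43.1767)
  i=3: -3.1811·1.6054 − -6.4574·5.7962 = +32.3215 (running +75.4981)
  i=4: -6.4574·-1.4561 − -6.2225·1.6054 = +19.3923 (running +94.8904)
  i=5: -6.2225·-6.1873 − -4.4340·-1.4561 = +32.0445 (running +126.9348)
  i=6: -4.4340·-5.8476 − 1.0412·-6.1873 = +32.3703 (running +159.3051)
  i=7: 1.0412·-3.7912 − 5.4393·-5.8476 = +27.8597 (running +187.1648)
  i=8: 5.4393·1.6694 − 4.4861·-3.7912 = +26.0879 (running +213.2527)
Area = |Σ|/2 = |213.2527|/2 = 106.6264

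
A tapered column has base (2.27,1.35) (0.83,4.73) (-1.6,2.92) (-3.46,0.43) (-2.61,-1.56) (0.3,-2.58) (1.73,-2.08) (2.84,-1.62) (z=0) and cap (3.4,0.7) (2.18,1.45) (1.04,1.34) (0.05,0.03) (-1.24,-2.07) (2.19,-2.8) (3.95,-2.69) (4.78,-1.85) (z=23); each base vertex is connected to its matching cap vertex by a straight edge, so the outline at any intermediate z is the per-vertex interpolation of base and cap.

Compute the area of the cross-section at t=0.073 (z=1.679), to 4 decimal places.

Area at t=0.073: 27.4959

Cross-section at t=0.073: each vertex is (1-t)·p0[i] + t·p1[i].
  v1: (1-0.073)·(2.27,1.35) + 0.073·(3.4,0.7) = (2.3525,1.3026)
  v2: (1-0.073)·(0.83,4.73) + 0.073·(2.18,1.45) = (0.9285,4.4906)
  v3: (1-0.073)·(-1.6,2.92) + 0.073·(1.04,1.34) = (-1.4073,2.8047)
  v4: (1-0.073)·(-3.46,0.43) + 0.073·(0.05,0.03) = (-3.2038,0.4008)
  v5: (1-0.073)·(-2.61,-1.56) + 0.073·(-1.24,-2.07) = (-2.5100,-1.5972)
  v6: (1-0.073)·(0.3,-2.58) + 0.073·(2.19,-2.8) = (0.4380,-2.5961)
  v7: (1-0.073)·(1.73,-2.08) + 0.073·(3.95,-2.69) = (1.8921,-2.1245)
  v8: (1-0.073)·(2.84,-1.62) + 0.073·(4.78,-1.85) = (2.9816,-1.6368)
Shoelace sum Σ(x_i·y_{i+1} − x_{i+1}·y_i):
  i=1: 2.3525·4.4906 − 0.9285·1.3026 = +9.3545 (running +9.3545)
  i=2: 0.9285·2.8047 − -1.4073·4.4906 = +8.9237 (running +18.2783)
  i=3: -1.4073·0.4008 − -3.2038·2.8047 = +8.4214 (running +26.6997)
  i=4: -3.2038·-1.5972 − -2.5100·0.4008 = +6.1232 (running +32.8229)
  i=5: -2.5100·-2.5961 − 0.4380·-1.5972 = +7.2156 (running +40.0385)
  i=6: 0.4380·-2.1245 − 1.8921·-2.5961 = +3.9814 (running +44.0199)
  i=7: 1.8921·-1.6368 − 2.9816·-2.1245 = +3.2376 (running +47.2575)
  i=8: 2.9816·1.3026 − 2.3525·-1.6368 = +7.7342 (running +54.9918)
Area = |Σ|/2 = |54.9918|/2 = 27.4959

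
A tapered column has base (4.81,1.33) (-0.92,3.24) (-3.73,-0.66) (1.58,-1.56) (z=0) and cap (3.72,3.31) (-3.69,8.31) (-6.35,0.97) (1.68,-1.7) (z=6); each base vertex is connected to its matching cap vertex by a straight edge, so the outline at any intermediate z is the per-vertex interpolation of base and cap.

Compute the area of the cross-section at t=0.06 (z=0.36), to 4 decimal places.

Area at t=0.06: 24.7524

Cross-section at t=0.06: each vertex is (1-t)·p0[i] + t·p1[i].
  v1: (1-0.06)·(4.81,1.33) + 0.06·(3.72,3.31) = (4.7446,1.4488)
  v2: (1-0.06)·(-0.92,3.24) + 0.06·(-3.69,8.31) = (-1.0862,3.5442)
  v3: (1-0.06)·(-3.73,-0.66) + 0.06·(-6.35,0.97) = (-3.8872,-0.5622)
  v4: (1-0.06)·(1.58,-1.56) + 0.06·(1.68,-1.7) = (1.5860,-1.5684)
Shoelace sum Σ(x_i·y_{i+1} − x_{i+1}·y_i):
  i=1: 4.7446·3.5442 − -1.0862·1.4488 = +18.3895 (running +18.3895)
  i=2: -1.0862·-0.5622 − -3.8872·3.5442 = +14.3877 (running +32.7772)
  i=3: -3.8872·-1.5684 − 1.5860·-0.5622 = +6.9883 (running +39.7655)
  i=4: 1.5860·1.4488 − 4.7446·-1.5684 = +9.7392 (running +49.5047)
Area = |Σ|/2 = |49.5047|/2 = 24.7524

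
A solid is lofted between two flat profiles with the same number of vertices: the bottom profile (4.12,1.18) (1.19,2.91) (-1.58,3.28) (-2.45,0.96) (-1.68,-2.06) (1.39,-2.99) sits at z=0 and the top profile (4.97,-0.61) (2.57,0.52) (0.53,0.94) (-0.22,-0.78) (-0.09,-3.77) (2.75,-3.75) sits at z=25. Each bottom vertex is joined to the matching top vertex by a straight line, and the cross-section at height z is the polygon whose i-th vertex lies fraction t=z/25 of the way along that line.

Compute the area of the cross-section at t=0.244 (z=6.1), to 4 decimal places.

Area at t=0.244: 24.4721

Cross-section at t=0.244: each vertex is (1-t)·p0[i] + t·p1[i].
  v1: (1-0.244)·(4.12,1.18) + 0.244·(4.97,-0.61) = (4.3274,0.7432)
  v2: (1-0.244)·(1.19,2.91) + 0.244·(2.57,0.52) = (1.5267,2.3268)
  v3: (1-0.244)·(-1.58,3.28) + 0.244·(0.53,0.94) = (-1.0652,2.7090)
  v4: (1-0.244)·(-2.45,0.96) + 0.244·(-0.22,-0.78) = (-1.9059,0.5354)
  v5: (1-0.244)·(-1.68,-2.06) + 0.244·(-0.09,-3.77) = (-1.2920,-2.4772)
  v6: (1-0.244)·(1.39,-2.99) + 0.244·(2.75,-3.75) = (1.7218,-3.1754)
Shoelace sum Σ(x_i·y_{i+1} − x_{i+1}·y_i):
  i=1: 4.3274·2.3268 − 1.5267·0.7432 = +8.9344 (running +8.9344)
  i=2: 1.5267·2.7090 − -1.0652·2.3268 = +6.6144 (running +15.5489)
  i=3: -1.0652·0.5354 − -1.9059·2.7090 = +4.5928 (running +20.1416)
  i=4: -1.9059·-2.4772 − -1.2920·0.5354 = +5.4131 (running +25.5548)
  i=5: -1.2920·-3.1754 − 1.7218·-2.4772 = +8.3682 (running +33.9230)
  i=6: 1.7218·0.7432 − 4.3274·-3.1754 = +15.0211 (running +48.9441)
Area = |Σ|/2 = |48.9441|/2 = 24.4721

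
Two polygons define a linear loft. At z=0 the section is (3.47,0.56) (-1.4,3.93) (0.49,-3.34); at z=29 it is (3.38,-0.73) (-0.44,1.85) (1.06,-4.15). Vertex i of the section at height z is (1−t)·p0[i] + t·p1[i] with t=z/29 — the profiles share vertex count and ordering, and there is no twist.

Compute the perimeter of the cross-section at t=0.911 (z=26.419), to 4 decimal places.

Cross-section at t=0.911: each vertex is (1-t)·p0[i] + t·p1[i].
  v1: (1-0.911)·(3.47,0.56) + 0.911·(3.38,-0.73) = (3.3880,-0.6152)
  v2: (1-0.911)·(-1.4,3.93) + 0.911·(-0.44,1.85) = (-0.5254,2.0351)
  v3: (1-0.911)·(0.49,-3.34) + 0.911·(1.06,-4.15) = (1.0093,-4.0779)
Perimeter = Σ |v_{i+1} − v_i|:
  edge 1→2: √(-3.9135² + 2.6503²) = 4.7264 (running 4.7264)
  edge 2→3: √(1.5347² + -6.1130²) = 6.3027 (running 11.0292)
  edge 3→1: √(2.3787² + 3.4627²) = 4.2011 (running 15.2302)
Perimeter = 15.2302

Perimeter at t=0.911: 15.2302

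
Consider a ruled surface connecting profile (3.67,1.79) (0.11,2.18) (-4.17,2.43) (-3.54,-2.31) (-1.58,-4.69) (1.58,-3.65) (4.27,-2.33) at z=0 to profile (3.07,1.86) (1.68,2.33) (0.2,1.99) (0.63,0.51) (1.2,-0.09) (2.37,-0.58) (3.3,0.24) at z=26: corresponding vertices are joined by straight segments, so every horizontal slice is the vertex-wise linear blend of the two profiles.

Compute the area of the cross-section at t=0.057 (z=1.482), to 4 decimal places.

Area at t=0.057: 41.6643

Cross-section at t=0.057: each vertex is (1-t)·p0[i] + t·p1[i].
  v1: (1-0.057)·(3.67,1.79) + 0.057·(3.07,1.86) = (3.6358,1.7940)
  v2: (1-0.057)·(0.11,2.18) + 0.057·(1.68,2.33) = (0.1995,2.1886)
  v3: (1-0.057)·(-4.17,2.43) + 0.057·(0.2,1.99) = (-3.9209,2.4049)
  v4: (1-0.057)·(-3.54,-2.31) + 0.057·(0.63,0.51) = (-3.3023,-2.1493)
  v5: (1-0.057)·(-1.58,-4.69) + 0.057·(1.2,-0.09) = (-1.4215,-4.4278)
  v6: (1-0.057)·(1.58,-3.65) + 0.057·(2.37,-0.58) = (1.6250,-3.4750)
  v7: (1-0.057)·(4.27,-2.33) + 0.057·(3.3,0.24) = (4.2147,-2.1835)
Shoelace sum Σ(x_i·y_{i+1} − x_{i+1}·y_i):
  i=1: 3.6358·2.1886 − 0.1995·1.7940 = +7.5992 (running +7.5992)
  i=2: 0.1995·2.4049 − -3.9209·2.1886 = +9.0609 (running +16.6601)
  i=3: -3.9209·-2.1493 − -3.3023·2.4049 = +16.3688 (running +33.0290)
  i=4: -3.3023·-4.4278 − -1.4215·-2.1493 = +11.5667 (running +44.5957)
  i=5: -1.4215·-3.4750 − 1.6250·-4.4278 = +12.1352 (running +56.7308)
  i=6: 1.6250·-2.1835 − 4.2147·-3.4750 = +11.0979 (running +67.8287)
  i=7: 4.2147·1.7940 − 3.6358·-2.1835 = +15.5000 (running +83.3287)
Area = |Σ|/2 = |83.3287|/2 = 41.6643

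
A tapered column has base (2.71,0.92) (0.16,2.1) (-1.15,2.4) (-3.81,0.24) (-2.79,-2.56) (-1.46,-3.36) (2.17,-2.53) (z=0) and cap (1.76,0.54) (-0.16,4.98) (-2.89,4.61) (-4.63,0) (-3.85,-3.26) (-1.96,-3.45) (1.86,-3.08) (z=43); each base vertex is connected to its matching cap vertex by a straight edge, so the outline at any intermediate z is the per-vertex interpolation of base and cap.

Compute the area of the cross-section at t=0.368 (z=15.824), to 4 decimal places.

Area at t=0.368: 31.9533

Cross-section at t=0.368: each vertex is (1-t)·p0[i] + t·p1[i].
  v1: (1-0.368)·(2.71,0.92) + 0.368·(1.76,0.54) = (2.3604,0.7802)
  v2: (1-0.368)·(0.16,2.1) + 0.368·(-0.16,4.98) = (0.0422,3.1598)
  v3: (1-0.368)·(-1.15,2.4) + 0.368·(-2.89,4.61) = (-1.7903,3.2133)
  v4: (1-0.368)·(-3.81,0.24) + 0.368·(-4.63,0) = (-4.1118,0.1517)
  v5: (1-0.368)·(-2.79,-2.56) + 0.368·(-3.85,-3.26) = (-3.1801,-2.8176)
  v6: (1-0.368)·(-1.46,-3.36) + 0.368·(-1.96,-3.45) = (-1.6440,-3.3931)
  v7: (1-0.368)·(2.17,-2.53) + 0.368·(1.86,-3.08) = (2.0559,-2.7324)
Shoelace sum Σ(x_i·y_{i+1} − x_{i+1}·y_i):
  i=1: 2.3604·3.1598 − 0.0422·0.7802 = +7.4255 (running +7.4255)
  i=2: 0.0422·3.2133 − -1.7903·3.1598 = +5.7929 (running +13.2184)
  i=3: -1.7903·0.1517 − -4.1118·3.2133 = +12.9407 (running +26.1591)
  i=4: -4.1118·-2.8176 − -3.1801·0.1517 = +12.0676 (running +38.2267)
  i=5: -3.1801·-3.3931 − -1.6440·-2.8176 = +6.1583 (running +44.3850)
  i=6: -1.6440·-2.7324 − 2.0559·-3.3931 = +11.4680 (running +55.8530)
  i=7: 2.0559·0.7802 − 2.3604·-2.7324 = +8.0535 (running +63.9065)
Area = |Σ|/2 = |63.9065|/2 = 31.9533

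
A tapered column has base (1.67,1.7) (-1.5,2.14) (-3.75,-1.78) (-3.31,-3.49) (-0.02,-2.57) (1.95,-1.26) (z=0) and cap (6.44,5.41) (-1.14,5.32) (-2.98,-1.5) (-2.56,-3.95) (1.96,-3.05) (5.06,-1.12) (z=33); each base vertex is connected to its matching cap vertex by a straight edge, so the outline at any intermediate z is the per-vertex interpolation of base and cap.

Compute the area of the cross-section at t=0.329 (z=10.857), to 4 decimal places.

Cross-section at t=0.329: each vertex is (1-t)·p0[i] + t·p1[i].
  v1: (1-0.329)·(1.67,1.7) + 0.329·(6.44,5.41) = (3.2393,2.9206)
  v2: (1-0.329)·(-1.5,2.14) + 0.329·(-1.14,5.32) = (-1.3816,3.1862)
  v3: (1-0.329)·(-3.75,-1.78) + 0.329·(-2.98,-1.5) = (-3.4967,-1.6879)
  v4: (1-0.329)·(-3.31,-3.49) + 0.329·(-2.56,-3.95) = (-3.0633,-3.6413)
  v5: (1-0.329)·(-0.02,-2.57) + 0.329·(1.96,-3.05) = (0.6314,-2.7279)
  v6: (1-0.329)·(1.95,-1.26) + 0.329·(5.06,-1.12) = (2.9732,-1.2139)
Shoelace sum Σ(x_i·y_{i+1} − x_{i+1}·y_i):
  i=1: 3.2393·3.1862 − -1.3816·2.9206 = +14.3562 (running +14.3562)
  i=2: -1.3816·-1.6879 − -3.4967·3.1862 = +13.4731 (running +27.8293)
  i=3: -3.4967·-3.6413 − -3.0633·-1.6879 = +7.5622 (running +35.3914)
  i=4: -3.0633·-2.7279 − 0.6314·-3.6413 = +10.6555 (running +46.0469)
  i=5: 0.6314·-1.2139 − 2.9732·-2.7279 = +7.3441 (running +53.3911)
  i=6: 2.9732·2.9206 − 3.2393·-1.2139 = +12.6158 (running +66.0069)
Area = |Σ|/2 = |66.0069|/2 = 33.0034

Area at t=0.329: 33.0034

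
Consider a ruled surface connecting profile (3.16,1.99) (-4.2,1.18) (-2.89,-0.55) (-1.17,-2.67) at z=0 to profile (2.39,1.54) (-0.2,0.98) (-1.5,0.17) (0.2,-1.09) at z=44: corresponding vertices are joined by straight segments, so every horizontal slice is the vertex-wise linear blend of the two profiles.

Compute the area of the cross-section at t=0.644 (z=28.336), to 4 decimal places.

Area at t=0.644: 7.4918

Cross-section at t=0.644: each vertex is (1-t)·p0[i] + t·p1[i].
  v1: (1-0.644)·(3.16,1.99) + 0.644·(2.39,1.54) = (2.6641,1.7002)
  v2: (1-0.644)·(-4.2,1.18) + 0.644·(-0.2,0.98) = (-1.6240,1.0512)
  v3: (1-0.644)·(-2.89,-0.55) + 0.644·(-1.5,0.17) = (-1.9948,-0.0863)
  v4: (1-0.644)·(-1.17,-2.67) + 0.644·(0.2,-1.09) = (-0.2877,-1.6525)
Shoelace sum Σ(x_i·y_{i+1} − x_{i+1}·y_i):
  i=1: 2.6641·1.0512 − -1.6240·1.7002 = +5.5616 (running +5.5616)
  i=2: -1.6240·-0.0863 − -1.9948·1.0512 = +2.2372 (running +7.7988)
  i=3: -1.9948·-1.6525 − -0.2877·-0.0863 = +3.2716 (running +11.0704)
  i=4: -0.2877·1.7002 − 2.6641·-1.6525 = +3.9132 (running +14.9836)
Area = |Σ|/2 = |14.9836|/2 = 7.4918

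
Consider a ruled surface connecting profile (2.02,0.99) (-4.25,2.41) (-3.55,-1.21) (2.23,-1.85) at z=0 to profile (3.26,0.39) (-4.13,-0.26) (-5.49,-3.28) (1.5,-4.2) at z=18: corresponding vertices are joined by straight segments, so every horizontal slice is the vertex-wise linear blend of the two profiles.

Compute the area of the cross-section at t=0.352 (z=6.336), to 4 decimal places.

Cross-section at t=0.352: each vertex is (1-t)·p0[i] + t·p1[i].
  v1: (1-0.352)·(2.02,0.99) + 0.352·(3.26,0.39) = (2.4565,0.7788)
  v2: (1-0.352)·(-4.25,2.41) + 0.352·(-4.13,-0.26) = (-4.2078,1.4702)
  v3: (1-0.352)·(-3.55,-1.21) + 0.352·(-5.49,-3.28) = (-4.2329,-1.9386)
  v4: (1-0.352)·(2.23,-1.85) + 0.352·(1.5,-4.2) = (1.9730,-2.6772)
Shoelace sum Σ(x_i·y_{i+1} − x_{i+1}·y_i):
  i=1: 2.4565·1.4702 − -4.2078·0.7788 = +6.8884 (running +6.8884)
  i=2: -4.2078·-1.9386 − -4.2329·1.4702 = +14.3803 (running +21.2688)
  i=3: -4.2329·-2.6772 − 1.9730·-1.9386 = +15.1573 (running +36.4260)
  i=4: 1.9730·0.7788 − 2.4565·-2.6772 = +8.1131 (running +44.5391)
Area = |Σ|/2 = |44.5391|/2 = 22.2696

Area at t=0.352: 22.2696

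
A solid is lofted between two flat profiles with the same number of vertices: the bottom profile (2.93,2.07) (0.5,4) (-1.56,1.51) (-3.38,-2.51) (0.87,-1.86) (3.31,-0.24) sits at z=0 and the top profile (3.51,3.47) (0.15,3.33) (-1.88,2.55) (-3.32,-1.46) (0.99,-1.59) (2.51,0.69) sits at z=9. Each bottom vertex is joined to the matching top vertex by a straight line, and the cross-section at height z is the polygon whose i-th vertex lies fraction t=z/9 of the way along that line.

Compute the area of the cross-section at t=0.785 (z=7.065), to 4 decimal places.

Cross-section at t=0.785: each vertex is (1-t)·p0[i] + t·p1[i].
  v1: (1-0.785)·(2.93,2.07) + 0.785·(3.51,3.47) = (3.3853,3.1690)
  v2: (1-0.785)·(0.5,4) + 0.785·(0.15,3.33) = (0.2252,3.4741)
  v3: (1-0.785)·(-1.56,1.51) + 0.785·(-1.88,2.55) = (-1.8112,2.3264)
  v4: (1-0.785)·(-3.38,-2.51) + 0.785·(-3.32,-1.46) = (-3.3329,-1.6858)
  v5: (1-0.785)·(0.87,-1.86) + 0.785·(0.99,-1.59) = (0.9642,-1.6481)
  v6: (1-0.785)·(3.31,-0.24) + 0.785·(2.51,0.69) = (2.6820,0.4900)
Shoelace sum Σ(x_i·y_{i+1} − x_{i+1}·y_i):
  i=1: 3.3853·3.4741 − 0.2252·3.1690 = +11.0469 (running +11.0469)
  i=2: 0.2252·2.3264 − -1.8112·3.4741 = +6.8162 (running +17.8631)
  i=3: -1.8112·-1.6858 − -3.3329·2.3264 = +10.8069 (running +28.6700)
  i=4: -3.3329·-1.6481 − 0.9642·-1.6858 = +7.1182 (running +35.7882)
  i=5: 0.9642·0.4900 − 2.6820·-1.6481 = +4.8926 (running +40.6808)
  i=6: 2.6820·3.1690 − 3.3853·0.4900 = +6.8403 (running +47.5210)
Area = |Σ|/2 = |47.5210|/2 = 23.7605

Area at t=0.785: 23.7605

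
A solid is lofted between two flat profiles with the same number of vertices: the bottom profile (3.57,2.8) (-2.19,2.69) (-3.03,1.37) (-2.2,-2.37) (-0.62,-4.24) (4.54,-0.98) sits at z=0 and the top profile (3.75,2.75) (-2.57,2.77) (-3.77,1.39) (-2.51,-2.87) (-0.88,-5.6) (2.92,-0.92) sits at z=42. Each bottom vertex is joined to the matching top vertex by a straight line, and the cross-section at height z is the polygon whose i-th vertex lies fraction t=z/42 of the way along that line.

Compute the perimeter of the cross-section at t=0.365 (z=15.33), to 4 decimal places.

Perimeter at t=0.365: 24.1344

Cross-section at t=0.365: each vertex is (1-t)·p0[i] + t·p1[i].
  v1: (1-0.365)·(3.57,2.8) + 0.365·(3.75,2.75) = (3.6357,2.7817)
  v2: (1-0.365)·(-2.19,2.69) + 0.365·(-2.57,2.77) = (-2.3287,2.7192)
  v3: (1-0.365)·(-3.03,1.37) + 0.365·(-3.77,1.39) = (-3.3001,1.3773)
  v4: (1-0.365)·(-2.2,-2.37) + 0.365·(-2.51,-2.87) = (-2.3132,-2.5525)
  v5: (1-0.365)·(-0.62,-4.24) + 0.365·(-0.88,-5.6) = (-0.7149,-4.7364)
  v6: (1-0.365)·(4.54,-0.98) + 0.365·(2.92,-0.92) = (3.9487,-0.9581)
Perimeter = Σ |v_{i+1} − v_i|:
  edge 1→2: √(-5.9644² + -0.0625²) = 5.9647 (running 5.9647)
  edge 2→3: √(-0.9714² + -1.3419²) = 1.6566 (running 7.6213)
  edge 3→4: √(0.9869² + -3.9298²) = 4.0518 (running 11.6732)
  edge 4→5: √(1.5983² + -2.1839²) = 2.7063 (running 14.3794)
  edge 5→6: √(4.6636² + 3.7783²) = 6.0021 (running 20.3815)
  edge 6→1: √(-0.3130² + 3.7398²) = 3.7529 (running 24.1344)
Perimeter = 24.1344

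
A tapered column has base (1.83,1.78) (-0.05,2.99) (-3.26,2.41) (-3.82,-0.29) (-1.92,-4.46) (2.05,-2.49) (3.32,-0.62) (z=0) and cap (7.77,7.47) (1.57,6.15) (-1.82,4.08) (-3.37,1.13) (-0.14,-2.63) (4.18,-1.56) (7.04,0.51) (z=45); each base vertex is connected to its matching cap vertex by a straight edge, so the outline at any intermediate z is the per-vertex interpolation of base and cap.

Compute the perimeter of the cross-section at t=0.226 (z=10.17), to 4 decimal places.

Cross-section at t=0.226: each vertex is (1-t)·p0[i] + t·p1[i].
  v1: (1-0.226)·(1.83,1.78) + 0.226·(7.77,7.47) = (3.1724,3.0659)
  v2: (1-0.226)·(-0.05,2.99) + 0.226·(1.57,6.15) = (0.3161,3.7042)
  v3: (1-0.226)·(-3.26,2.41) + 0.226·(-1.82,4.08) = (-2.9346,2.7874)
  v4: (1-0.226)·(-3.82,-0.29) + 0.226·(-3.37,1.13) = (-3.7183,0.0309)
  v5: (1-0.226)·(-1.92,-4.46) + 0.226·(-0.14,-2.63) = (-1.5177,-4.0464)
  v6: (1-0.226)·(2.05,-2.49) + 0.226·(4.18,-1.56) = (2.5314,-2.2798)
  v7: (1-0.226)·(3.32,-0.62) + 0.226·(7.04,0.51) = (4.1607,-0.3646)
Perimeter = Σ |v_{i+1} − v_i|:
  edge 1→2: √(-2.8563² + 0.6382²) = 2.9268 (running 2.9268)
  edge 2→3: √(-3.2507² + -0.9167²) = 3.3775 (running 6.3042)
  edge 3→4: √(-0.7837² + -2.7565²) = 2.8658 (running 9.1700)
  edge 4→5: √(2.2006² + -4.0773²) = 4.6333 (running 13.8033)
  edge 5→6: √(4.0491² + 1.7666²) = 4.4177 (running 18.2210)
  edge 6→7: √(1.6293² + 1.9152²) = 2.5145 (running 20.7355)
  edge 7→1: √(-0.9883² + 3.4306²) = 3.5701 (running 24.3055)
Perimeter = 24.3055

Perimeter at t=0.226: 24.3055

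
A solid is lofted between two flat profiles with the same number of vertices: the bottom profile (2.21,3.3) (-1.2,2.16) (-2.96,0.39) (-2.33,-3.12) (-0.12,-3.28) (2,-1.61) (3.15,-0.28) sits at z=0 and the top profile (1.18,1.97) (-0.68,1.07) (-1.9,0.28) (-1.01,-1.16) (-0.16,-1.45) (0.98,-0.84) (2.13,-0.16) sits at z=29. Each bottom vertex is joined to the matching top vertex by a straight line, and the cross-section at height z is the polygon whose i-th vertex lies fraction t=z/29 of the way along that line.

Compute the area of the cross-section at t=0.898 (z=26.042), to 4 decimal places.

Cross-section at t=0.898: each vertex is (1-t)·p0[i] + t·p1[i].
  v1: (1-0.898)·(2.21,3.3) + 0.898·(1.18,1.97) = (1.2851,2.1057)
  v2: (1-0.898)·(-1.2,2.16) + 0.898·(-0.68,1.07) = (-0.7330,1.1812)
  v3: (1-0.898)·(-2.96,0.39) + 0.898·(-1.9,0.28) = (-2.0081,0.2912)
  v4: (1-0.898)·(-2.33,-3.12) + 0.898·(-1.01,-1.16) = (-1.1446,-1.3599)
  v5: (1-0.898)·(-0.12,-3.28) + 0.898·(-0.16,-1.45) = (-0.1559,-1.6367)
  v6: (1-0.898)·(2,-1.61) + 0.898·(0.98,-0.84) = (1.0840,-0.9185)
  v7: (1-0.898)·(3.15,-0.28) + 0.898·(2.13,-0.16) = (2.2340,-0.1722)
Shoelace sum Σ(x_i·y_{i+1} − x_{i+1}·y_i):
  i=1: 1.2851·1.1812 − -0.7330·2.1057 = +3.0614 (running +3.0614)
  i=2: -0.7330·0.2912 − -2.0081·1.1812 = +2.1585 (running +5.2199)
  i=3: -2.0081·-1.3599 − -1.1446·0.2912 = +3.0642 (running +8.2841)
  i=4: -1.1446·-1.6367 − -0.1559·-1.3599 = +1.6613 (running +9.9455)
  i=5: -0.1559·-0.9185 − 1.0840·-1.6367 = +1.9174 (running +11.8629)
  i=6: 1.0840·-0.1722 − 2.2340·-0.9185 = +1.8653 (running +13.7282)
  i=7: 2.2340·2.1057 − 1.2851·-0.1722 = +4.9255 (running +18.6537)
Area = |Σ|/2 = |18.6537|/2 = 9.3268

Area at t=0.898: 9.3268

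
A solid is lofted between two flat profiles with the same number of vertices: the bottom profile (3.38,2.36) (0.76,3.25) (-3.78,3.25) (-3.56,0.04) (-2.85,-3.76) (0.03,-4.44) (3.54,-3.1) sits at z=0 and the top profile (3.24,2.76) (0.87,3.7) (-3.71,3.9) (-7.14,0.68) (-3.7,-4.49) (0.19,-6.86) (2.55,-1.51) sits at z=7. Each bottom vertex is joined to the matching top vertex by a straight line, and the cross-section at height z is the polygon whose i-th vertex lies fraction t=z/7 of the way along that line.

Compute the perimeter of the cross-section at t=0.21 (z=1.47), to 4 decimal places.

Cross-section at t=0.21: each vertex is (1-t)·p0[i] + t·p1[i].
  v1: (1-0.21)·(3.38,2.36) + 0.21·(3.24,2.76) = (3.3506,2.4440)
  v2: (1-0.21)·(0.76,3.25) + 0.21·(0.87,3.7) = (0.7831,3.3445)
  v3: (1-0.21)·(-3.78,3.25) + 0.21·(-3.71,3.9) = (-3.7653,3.3865)
  v4: (1-0.21)·(-3.56,0.04) + 0.21·(-7.14,0.68) = (-4.3118,0.1744)
  v5: (1-0.21)·(-2.85,-3.76) + 0.21·(-3.7,-4.49) = (-3.0285,-3.9133)
  v6: (1-0.21)·(0.03,-4.44) + 0.21·(0.19,-6.86) = (0.0636,-4.9482)
  v7: (1-0.21)·(3.54,-3.1) + 0.21·(2.55,-1.51) = (3.3321,-2.7661)
Perimeter = Σ |v_{i+1} − v_i|:
  edge 1→2: √(-2.5675² + 0.9005²) = 2.7208 (running 2.7208)
  edge 2→3: √(-4.5484² + 0.0420²) = 4.5486 (running 7.2694)
  edge 3→4: √(-0.5465² + -3.2121²) = 3.2583 (running 10.5277)
  edge 4→5: √(1.2833² + -4.0877²) = 4.2844 (running 14.8121)
  edge 5→6: √(3.0921² + -1.0349²) = 3.2607 (running 18.0728)
  edge 6→7: √(3.2685² + 2.1821²) = 3.9300 (running 22.0028)
  edge 7→1: √(0.0185² + 5.2101²) = 5.2101 (running 27.2129)
Perimeter = 27.2129

Perimeter at t=0.21: 27.2129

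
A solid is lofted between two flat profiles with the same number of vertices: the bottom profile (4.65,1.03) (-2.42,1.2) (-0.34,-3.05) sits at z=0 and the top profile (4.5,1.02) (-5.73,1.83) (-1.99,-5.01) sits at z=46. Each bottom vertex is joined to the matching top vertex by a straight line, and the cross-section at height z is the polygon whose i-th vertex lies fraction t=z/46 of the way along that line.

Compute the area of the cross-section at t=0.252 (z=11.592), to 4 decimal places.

Area at t=0.252: 18.8692

Cross-section at t=0.252: each vertex is (1-t)·p0[i] + t·p1[i].
  v1: (1-0.252)·(4.65,1.03) + 0.252·(4.5,1.02) = (4.6122,1.0275)
  v2: (1-0.252)·(-2.42,1.2) + 0.252·(-5.73,1.83) = (-3.2541,1.3588)
  v3: (1-0.252)·(-0.34,-3.05) + 0.252·(-1.99,-5.01) = (-0.7558,-3.5439)
Shoelace sum Σ(x_i·y_{i+1} − x_{i+1}·y_i):
  i=1: 4.6122·1.3588 − -3.2541·1.0275 = +9.6104 (running +9.6104)
  i=2: -3.2541·-3.5439 − -0.7558·1.3588 = +12.5593 (running +22.1697)
  i=3: -0.7558·1.0275 − 4.6122·-3.5439 = +15.5687 (running +37.7384)
Area = |Σ|/2 = |37.7384|/2 = 18.8692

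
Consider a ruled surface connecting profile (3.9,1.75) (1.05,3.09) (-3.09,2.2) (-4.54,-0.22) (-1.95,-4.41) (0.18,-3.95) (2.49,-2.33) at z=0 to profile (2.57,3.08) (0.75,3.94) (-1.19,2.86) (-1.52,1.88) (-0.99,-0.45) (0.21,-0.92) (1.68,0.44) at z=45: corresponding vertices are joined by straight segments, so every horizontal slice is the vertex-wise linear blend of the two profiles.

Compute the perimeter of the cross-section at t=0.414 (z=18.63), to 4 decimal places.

Perimeter at t=0.414: 19.8665

Cross-section at t=0.414: each vertex is (1-t)·p0[i] + t·p1[i].
  v1: (1-0.414)·(3.9,1.75) + 0.414·(2.57,3.08) = (3.3494,2.3006)
  v2: (1-0.414)·(1.05,3.09) + 0.414·(0.75,3.94) = (0.9258,3.4419)
  v3: (1-0.414)·(-3.09,2.2) + 0.414·(-1.19,2.86) = (-2.3034,2.4732)
  v4: (1-0.414)·(-4.54,-0.22) + 0.414·(-1.52,1.88) = (-3.2897,0.6494)
  v5: (1-0.414)·(-1.95,-4.41) + 0.414·(-0.99,-0.45) = (-1.5526,-2.7706)
  v6: (1-0.414)·(0.18,-3.95) + 0.414·(0.21,-0.92) = (0.1924,-2.6956)
  v7: (1-0.414)·(2.49,-2.33) + 0.414·(1.68,0.44) = (2.1547,-1.1832)
Perimeter = Σ |v_{i+1} − v_i|:
  edge 1→2: √(-2.4236² + 1.1413²) = 2.6789 (running 2.6789)
  edge 2→3: √(-3.2292² + -0.9687²) = 3.3714 (running 6.0502)
  edge 3→4: √(-0.9863² + -1.8238²) = 2.0735 (running 8.1237)
  edge 4→5: √(1.7372² + -3.4200²) = 3.8359 (running 11.9595)
  edge 5→6: √(1.7450² + 0.0750²) = 1.7466 (running 13.7061)
  edge 6→7: √(1.9622² + 1.5124²) = 2.4774 (running 16.1835)
  edge 7→1: √(1.1947² + 3.4838²) = 3.6830 (running 19.8665)
Perimeter = 19.8665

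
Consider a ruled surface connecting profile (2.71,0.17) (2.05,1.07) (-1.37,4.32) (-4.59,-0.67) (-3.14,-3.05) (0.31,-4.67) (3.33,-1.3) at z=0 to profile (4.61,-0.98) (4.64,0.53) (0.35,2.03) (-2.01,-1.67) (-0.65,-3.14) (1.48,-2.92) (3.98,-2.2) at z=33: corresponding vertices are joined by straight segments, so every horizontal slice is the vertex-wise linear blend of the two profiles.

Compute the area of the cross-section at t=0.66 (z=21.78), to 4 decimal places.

Cross-section at t=0.66: each vertex is (1-t)·p0[i] + t·p1[i].
  v1: (1-0.66)·(2.71,0.17) + 0.66·(4.61,-0.98) = (3.9640,-0.5890)
  v2: (1-0.66)·(2.05,1.07) + 0.66·(4.64,0.53) = (3.7594,0.7136)
  v3: (1-0.66)·(-1.37,4.32) + 0.66·(0.35,2.03) = (-0.2348,2.8086)
  v4: (1-0.66)·(-4.59,-0.67) + 0.66·(-2.01,-1.67) = (-2.8872,-1.3300)
  v5: (1-0.66)·(-3.14,-3.05) + 0.66·(-0.65,-3.14) = (-1.4966,-3.1094)
  v6: (1-0.66)·(0.31,-4.67) + 0.66·(1.48,-2.92) = (1.0822,-3.5150)
  v7: (1-0.66)·(3.33,-1.3) + 0.66·(3.98,-2.2) = (3.7590,-1.8940)
Shoelace sum Σ(x_i·y_{i+1} − x_{i+1}·y_i):
  i=1: 3.9640·0.7136 − 3.7594·-0.5890 = +5.0430 (running +5.0430)
  i=2: 3.7594·2.8086 − -0.2348·0.7136 = +10.7262 (running +15.7692)
  i=3: -0.2348·-1.3300 − -2.8872·2.8086 = +8.4213 (running +24.1905)
  i=4: -2.8872·-3.1094 − -1.4966·-1.3300 = +6.9870 (running +31.1775)
  i=5: -1.4966·-3.5150 − 1.0822·-3.1094 = +8.6255 (running +39.8030)
  i=6: 1.0822·-1.8940 − 3.7590·-3.5150 = +11.1632 (running +50.9662)
  i=7: 3.7590·-0.5890 − 3.9640·-1.8940 = +5.2938 (running +56.2600)
Area = |Σ|/2 = |56.2600|/2 = 28.1300

Area at t=0.66: 28.1300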